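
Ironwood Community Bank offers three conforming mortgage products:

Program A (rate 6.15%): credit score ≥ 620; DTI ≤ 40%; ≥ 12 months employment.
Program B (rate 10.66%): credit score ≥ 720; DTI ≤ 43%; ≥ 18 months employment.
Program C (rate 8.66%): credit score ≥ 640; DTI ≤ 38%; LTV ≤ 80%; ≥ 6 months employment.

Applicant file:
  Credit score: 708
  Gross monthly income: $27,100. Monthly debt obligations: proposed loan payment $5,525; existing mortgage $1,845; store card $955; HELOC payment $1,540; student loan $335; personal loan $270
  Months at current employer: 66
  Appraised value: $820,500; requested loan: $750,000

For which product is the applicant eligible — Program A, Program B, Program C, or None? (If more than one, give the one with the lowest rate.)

Total debts = (5,525 + 1,845 + 955 + 1,540 + 335 + 270) = 10,470; DTI = 10,470/27,100 = 38.6%.
LTV = 750,000/820,500 = 91.4%.
Program A: score 708 ≥ 620; DTI 38.6% ≤ 40%; employment 66 ≥ 12 mo → qualifies.
Program B: score 708 < 720; DTI 38.6% ≤ 43%; employment 66 ≥ 18 mo → does not qualify.
Program C: score 708 ≥ 640; DTI 38.6% > 38%; LTV 91.4% > 80%; employment 66 ≥ 6 mo → does not qualify.

Program A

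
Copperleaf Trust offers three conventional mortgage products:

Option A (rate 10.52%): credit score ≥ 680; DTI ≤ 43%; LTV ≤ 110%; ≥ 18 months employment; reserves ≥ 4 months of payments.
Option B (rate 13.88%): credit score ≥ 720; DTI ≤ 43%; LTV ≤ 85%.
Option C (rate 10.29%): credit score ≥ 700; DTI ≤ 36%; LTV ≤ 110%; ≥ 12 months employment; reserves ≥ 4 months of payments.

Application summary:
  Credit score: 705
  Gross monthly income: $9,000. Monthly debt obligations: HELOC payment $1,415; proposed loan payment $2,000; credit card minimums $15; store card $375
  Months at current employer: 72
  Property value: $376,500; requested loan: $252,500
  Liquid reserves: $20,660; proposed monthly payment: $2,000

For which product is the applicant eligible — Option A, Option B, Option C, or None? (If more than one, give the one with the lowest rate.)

Option A

Total debts = (1,415 + 2,000 + 15 + 375) = 3,805; DTI = 3,805/9,000 = 42.3%.
LTV = 252,500/376,500 = 67.1%.
Reserves = 20,660/2,000 = 10.3 months.
Option A: score 705 ≥ 680; DTI 42.3% ≤ 43%; LTV 67.1% ≤ 110%; employment 72 ≥ 18 mo; reserves 10.3 ≥ 4 mo → qualifies.
Option B: score 705 < 720; DTI 42.3% ≤ 43%; LTV 67.1% ≤ 85% → does not qualify.
Option C: score 705 ≥ 700; DTI 42.3% > 36%; LTV 67.1% ≤ 110%; employment 72 ≥ 12 mo; reserves 10.3 ≥ 4 mo → does not qualify.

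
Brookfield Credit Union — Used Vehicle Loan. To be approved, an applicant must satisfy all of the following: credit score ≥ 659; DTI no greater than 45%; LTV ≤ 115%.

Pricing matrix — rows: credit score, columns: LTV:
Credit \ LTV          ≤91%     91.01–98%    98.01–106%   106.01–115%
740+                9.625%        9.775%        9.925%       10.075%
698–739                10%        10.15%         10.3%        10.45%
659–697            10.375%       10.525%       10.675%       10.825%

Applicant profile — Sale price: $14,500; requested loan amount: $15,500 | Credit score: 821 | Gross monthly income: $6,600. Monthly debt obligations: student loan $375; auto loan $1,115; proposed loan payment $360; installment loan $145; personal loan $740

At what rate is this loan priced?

Credit score 821 ≥ 659; Total monthly debts = (375 + 1,115 + 360 + 145 + 740) = 2,735. DTI = 2,735/6,600 = 41.4% ≤ 45%
Loan-to-value = 15,500/14,500 = 106.9% — pass (115% max)
Credit 821 → row 740+; LTV 106.9% → column 106.01–115%. Grid cell → 10.075%.

10.075%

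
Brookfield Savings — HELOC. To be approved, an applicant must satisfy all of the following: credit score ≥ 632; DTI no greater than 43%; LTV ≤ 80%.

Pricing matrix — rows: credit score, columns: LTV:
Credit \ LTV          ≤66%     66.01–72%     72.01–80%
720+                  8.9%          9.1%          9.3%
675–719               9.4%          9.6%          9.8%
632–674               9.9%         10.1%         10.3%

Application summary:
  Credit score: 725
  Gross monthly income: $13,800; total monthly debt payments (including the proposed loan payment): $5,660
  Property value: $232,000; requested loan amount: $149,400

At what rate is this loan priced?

Credit score 725 ≥ 632; DTI = 5,660/13,800 = 41% ≤ 43%
LTV = 149,400/232,000 = 64.4% ≤ 80%
Row: 725 falls in 720+. Column: 64.4% falls in ≤66%. Rate = 8.9%.

8.9%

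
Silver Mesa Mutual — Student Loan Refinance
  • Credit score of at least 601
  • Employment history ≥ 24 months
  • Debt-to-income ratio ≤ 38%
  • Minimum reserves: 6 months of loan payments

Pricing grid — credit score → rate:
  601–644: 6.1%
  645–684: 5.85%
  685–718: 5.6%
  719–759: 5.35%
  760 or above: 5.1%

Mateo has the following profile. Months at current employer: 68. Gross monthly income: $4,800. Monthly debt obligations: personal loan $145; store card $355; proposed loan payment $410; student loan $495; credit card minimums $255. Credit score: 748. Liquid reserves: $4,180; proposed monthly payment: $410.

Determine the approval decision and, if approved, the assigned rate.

Approved at 5.35%

Credit score 748 ≥ 601 (meets minimum)
Employment 68 ≥ 24 months
Reserves = 4,180/410 = 10.2 months ≥ 6
Total monthly debts = (145 + 355 + 410 + 495 + 255) = 1,660. Debt-to-income = 1,660/4,800 = 34.6% — meets 38% limit
All requirements met. Score 748 falls in the 719–759 tier → 5.35%.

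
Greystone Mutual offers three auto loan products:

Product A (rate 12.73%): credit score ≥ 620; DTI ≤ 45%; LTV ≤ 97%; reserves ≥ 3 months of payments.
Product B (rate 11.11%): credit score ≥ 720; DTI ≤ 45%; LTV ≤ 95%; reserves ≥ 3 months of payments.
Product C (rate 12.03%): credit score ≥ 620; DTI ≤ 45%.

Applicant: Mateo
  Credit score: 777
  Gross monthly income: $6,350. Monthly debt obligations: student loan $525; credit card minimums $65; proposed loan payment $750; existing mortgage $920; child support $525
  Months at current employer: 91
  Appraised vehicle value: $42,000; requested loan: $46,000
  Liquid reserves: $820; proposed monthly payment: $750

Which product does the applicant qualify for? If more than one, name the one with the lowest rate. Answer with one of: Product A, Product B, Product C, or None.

Total debts = (525 + 65 + 750 + 920 + 525) = 2,785; DTI = 2,785/6,350 = 43.9%.
LTV = 46,000/42,000 = 109.5%.
Reserves = 820/750 = 1.1 months.
Product A: score 777 ≥ 620; DTI 43.9% ≤ 45%; LTV 109.5% > 97%; reserves 1.1 < 3 mo → does not qualify.
Product B: score 777 ≥ 720; DTI 43.9% ≤ 45%; LTV 109.5% > 95%; reserves 1.1 < 3 mo → does not qualify.
Product C: score 777 ≥ 620; DTI 43.9% ≤ 45% → qualifies.

Product C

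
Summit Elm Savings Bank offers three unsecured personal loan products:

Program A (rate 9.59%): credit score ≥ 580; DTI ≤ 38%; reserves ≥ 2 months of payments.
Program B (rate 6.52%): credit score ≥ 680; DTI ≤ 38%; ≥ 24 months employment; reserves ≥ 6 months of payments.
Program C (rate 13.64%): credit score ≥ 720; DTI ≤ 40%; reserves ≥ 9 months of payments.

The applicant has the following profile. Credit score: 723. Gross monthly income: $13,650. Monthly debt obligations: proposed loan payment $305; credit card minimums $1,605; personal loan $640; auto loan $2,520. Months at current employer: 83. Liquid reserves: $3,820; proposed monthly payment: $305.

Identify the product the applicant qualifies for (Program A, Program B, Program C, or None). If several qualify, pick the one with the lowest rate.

Program B

Total debts = (305 + 1,605 + 640 + 2,520) = 5,070; DTI = 5,070/13,650 = 37.1%.
Reserves = 3,820/305 = 12.5 months.
Program A: score 723 ≥ 580; DTI 37.1% ≤ 38%; reserves 12.5 ≥ 2 mo → qualifies.
Program B: score 723 ≥ 680; DTI 37.1% ≤ 38%; employment 83 ≥ 24 mo; reserves 12.5 ≥ 6 mo → qualifies.
Program C: score 723 ≥ 720; DTI 37.1% ≤ 40%; reserves 12.5 ≥ 9 mo → qualifies.
Qualifying: Program A, Program B, Program C. Lowest rate is 6.52% → Program B.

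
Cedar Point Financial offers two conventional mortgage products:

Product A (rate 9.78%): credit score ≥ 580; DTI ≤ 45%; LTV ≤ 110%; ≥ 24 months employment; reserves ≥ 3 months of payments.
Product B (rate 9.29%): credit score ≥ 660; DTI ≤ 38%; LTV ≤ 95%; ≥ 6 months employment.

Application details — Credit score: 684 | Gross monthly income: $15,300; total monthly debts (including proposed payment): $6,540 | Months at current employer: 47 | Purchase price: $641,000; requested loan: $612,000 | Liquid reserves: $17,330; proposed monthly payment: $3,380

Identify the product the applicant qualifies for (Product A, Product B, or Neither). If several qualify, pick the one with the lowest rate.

DTI = 6,540/15,300 = 42.7%.
LTV = 612,000/641,000 = 95.5%.
Reserves = 17,330/3,380 = 5.1 months.
Product A: score 684 ≥ 580; DTI 42.7% ≤ 45%; LTV 95.5% ≤ 110%; employment 47 ≥ 24 mo; reserves 5.1 ≥ 3 mo → qualifies.
Product B: score 684 ≥ 660; DTI 42.7% > 38%; LTV 95.5% > 95%; employment 47 ≥ 6 mo → does not qualify.

Product A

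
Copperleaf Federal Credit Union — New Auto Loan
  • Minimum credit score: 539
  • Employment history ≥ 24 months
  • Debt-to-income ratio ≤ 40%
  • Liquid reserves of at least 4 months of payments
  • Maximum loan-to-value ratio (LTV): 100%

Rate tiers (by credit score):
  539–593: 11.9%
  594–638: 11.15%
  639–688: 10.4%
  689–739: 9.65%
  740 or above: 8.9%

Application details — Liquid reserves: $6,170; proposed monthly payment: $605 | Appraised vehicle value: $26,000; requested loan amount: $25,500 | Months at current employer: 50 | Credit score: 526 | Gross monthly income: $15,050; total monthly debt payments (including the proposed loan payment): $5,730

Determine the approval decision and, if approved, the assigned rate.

Denied

Credit score 526 < 539 (below minimum)
LTV = 25,500/26,000 = 98.1% ≤ 100%
Employment 50 ≥ 24 months
Reserves: 6,170 ÷ 605 = 10.2 months (meets 4-month minimum)
Debt-to-income = 5,730/15,050 = 38.1% — meets 40% limit
Not all requirements met → denied.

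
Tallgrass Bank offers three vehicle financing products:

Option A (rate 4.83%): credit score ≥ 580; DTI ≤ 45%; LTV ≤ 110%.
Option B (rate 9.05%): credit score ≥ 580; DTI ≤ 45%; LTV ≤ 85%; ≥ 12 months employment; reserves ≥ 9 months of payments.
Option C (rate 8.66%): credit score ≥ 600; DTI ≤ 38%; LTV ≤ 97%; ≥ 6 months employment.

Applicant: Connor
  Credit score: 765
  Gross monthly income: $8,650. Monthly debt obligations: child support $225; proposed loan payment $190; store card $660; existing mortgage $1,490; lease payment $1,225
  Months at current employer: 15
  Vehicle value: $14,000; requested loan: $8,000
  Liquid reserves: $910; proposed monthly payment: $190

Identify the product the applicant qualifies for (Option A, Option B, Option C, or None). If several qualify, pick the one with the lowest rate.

Total debts = (225 + 190 + 660 + 1,490 + 1,225) = 3,790; DTI = 3,790/8,650 = 43.8%.
LTV = 8,000/14,000 = 57.1%.
Reserves = 910/190 = 4.8 months.
Option A: score 765 ≥ 580; DTI 43.8% ≤ 45%; LTV 57.1% ≤ 110% → qualifies.
Option B: score 765 ≥ 580; DTI 43.8% ≤ 45%; LTV 57.1% ≤ 85%; employment 15 ≥ 12 mo; reserves 4.8 < 9 mo → does not qualify.
Option C: score 765 ≥ 600; DTI 43.8% > 38%; LTV 57.1% ≤ 97%; employment 15 ≥ 6 mo → does not qualify.

Option A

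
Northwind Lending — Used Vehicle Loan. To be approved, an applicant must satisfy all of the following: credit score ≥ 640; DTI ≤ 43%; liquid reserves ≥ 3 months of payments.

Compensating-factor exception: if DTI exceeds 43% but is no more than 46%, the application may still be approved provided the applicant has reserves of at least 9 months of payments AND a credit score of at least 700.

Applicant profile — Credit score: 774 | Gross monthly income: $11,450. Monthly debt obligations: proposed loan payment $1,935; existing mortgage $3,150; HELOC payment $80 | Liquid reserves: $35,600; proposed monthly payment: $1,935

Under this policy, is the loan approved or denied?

Credit score 774 ≥ 640 (meets base)
Total debts = (1,935 + 3,150 + 80) = 5,165. DTI = 5,165/11,450 = 45.1% > 43% — standard DTI limit exceeded.
Liquid reserves cover 35,600/1,935 = 18.4 months — ≥ 3 required
45.1% falls in the override range (43%–46%), so the compensating-factor test applies.
Reserves 18.4 ≥ 9 months; credit score 774 ≥ 700.
Both compensating conditions met → exception applies.

Approved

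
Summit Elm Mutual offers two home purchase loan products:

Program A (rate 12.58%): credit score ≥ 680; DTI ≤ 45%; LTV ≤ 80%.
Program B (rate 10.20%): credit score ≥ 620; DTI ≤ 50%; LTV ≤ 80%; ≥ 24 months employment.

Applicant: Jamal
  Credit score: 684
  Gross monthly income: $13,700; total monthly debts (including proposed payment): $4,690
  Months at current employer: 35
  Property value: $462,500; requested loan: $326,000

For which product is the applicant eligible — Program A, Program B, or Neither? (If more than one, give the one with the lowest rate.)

Program B

DTI = 4,690/13,700 = 34.2%.
LTV = 326,000/462,500 = 70.5%.
Program A: score 684 ≥ 680; DTI 34.2% ≤ 45%; LTV 70.5% ≤ 80% → qualifies.
Program B: score 684 ≥ 620; DTI 34.2% ≤ 50%; LTV 70.5% ≤ 80%; employment 35 ≥ 24 mo → qualifies.
Qualifying: Program A, Program B. Lowest rate is 10.20% → Program B.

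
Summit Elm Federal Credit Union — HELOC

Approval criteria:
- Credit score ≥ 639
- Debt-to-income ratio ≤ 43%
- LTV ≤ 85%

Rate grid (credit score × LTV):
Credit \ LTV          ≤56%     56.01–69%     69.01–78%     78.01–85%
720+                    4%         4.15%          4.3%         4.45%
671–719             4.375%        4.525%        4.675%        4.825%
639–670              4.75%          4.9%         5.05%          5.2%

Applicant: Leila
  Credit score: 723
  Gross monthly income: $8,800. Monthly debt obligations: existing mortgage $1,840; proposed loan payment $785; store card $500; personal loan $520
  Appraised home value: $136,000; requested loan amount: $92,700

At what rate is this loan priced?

4.15%

Credit score 723 ≥ 639; Total monthly debts = (1,840 + 785 + 500 + 520) = 3,645. DTI = 3,645/8,800 = 41.4% ≤ 43%
Loan-to-value = 92,700/136,000 = 68.2% — pass (85% max)
Credit 723 → row 720+; LTV 68.2% → column 56.01–69%. Grid cell → 4.15%.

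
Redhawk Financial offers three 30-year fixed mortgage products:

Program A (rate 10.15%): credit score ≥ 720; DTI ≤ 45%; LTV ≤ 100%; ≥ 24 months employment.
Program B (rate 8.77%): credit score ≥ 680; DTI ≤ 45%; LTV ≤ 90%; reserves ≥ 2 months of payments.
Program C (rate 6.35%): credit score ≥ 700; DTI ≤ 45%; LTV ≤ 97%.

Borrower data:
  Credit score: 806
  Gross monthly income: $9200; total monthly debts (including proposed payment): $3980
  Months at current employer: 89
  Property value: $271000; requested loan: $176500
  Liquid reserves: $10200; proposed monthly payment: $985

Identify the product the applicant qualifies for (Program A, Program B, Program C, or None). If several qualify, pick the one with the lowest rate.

DTI = 3,980/9,200 = 43.3%.
LTV = 176,500/271,000 = 65.1%.
Reserves = 10,200/985 = 10.4 months.
Program A: score 806 ≥ 720; DTI 43.3% ≤ 45%; LTV 65.1% ≤ 100%; employment 89 ≥ 24 mo → qualifies.
Program B: score 806 ≥ 680; DTI 43.3% ≤ 45%; LTV 65.1% ≤ 90%; reserves 10.4 ≥ 2 mo → qualifies.
Program C: score 806 ≥ 700; DTI 43.3% ≤ 45%; LTV 65.1% ≤ 97% → qualifies.
Qualifying: Program A, Program B, Program C. Lowest rate is 6.35% → Program C.

Program C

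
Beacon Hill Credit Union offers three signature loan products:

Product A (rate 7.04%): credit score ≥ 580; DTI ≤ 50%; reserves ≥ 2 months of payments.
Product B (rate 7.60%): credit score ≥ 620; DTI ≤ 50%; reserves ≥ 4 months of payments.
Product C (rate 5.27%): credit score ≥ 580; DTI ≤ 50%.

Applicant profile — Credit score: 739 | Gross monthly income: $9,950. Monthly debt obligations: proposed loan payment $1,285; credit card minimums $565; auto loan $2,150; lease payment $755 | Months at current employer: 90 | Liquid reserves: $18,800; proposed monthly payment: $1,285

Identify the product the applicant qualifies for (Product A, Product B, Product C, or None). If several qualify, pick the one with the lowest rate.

Product C

Total debts = (1,285 + 565 + 2,150 + 755) = 4,755; DTI = 4,755/9,950 = 47.8%.
Reserves = 18,800/1,285 = 14.6 months.
Product A: score 739 ≥ 580; DTI 47.8% ≤ 50%; reserves 14.6 ≥ 2 mo → qualifies.
Product B: score 739 ≥ 620; DTI 47.8% ≤ 50%; reserves 14.6 ≥ 4 mo → qualifies.
Product C: score 739 ≥ 580; DTI 47.8% ≤ 50% → qualifies.
Qualifying: Product A, Product B, Product C. Lowest rate is 5.27% → Product C.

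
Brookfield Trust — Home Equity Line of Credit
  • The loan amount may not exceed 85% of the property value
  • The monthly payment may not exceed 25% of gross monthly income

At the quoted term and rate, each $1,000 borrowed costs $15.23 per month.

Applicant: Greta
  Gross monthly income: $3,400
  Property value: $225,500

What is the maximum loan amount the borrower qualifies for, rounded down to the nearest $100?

$55,800

Payment cap: 25% × $3,400 = $850/month.
At $15.23 per $1,000, that supports 850/15.23 × 1,000 ≈ $55,810 → $55,800.
LTV cap: 85% × $225,500 = $191,675 → $191,600.
Binding constraint: payment-to-income.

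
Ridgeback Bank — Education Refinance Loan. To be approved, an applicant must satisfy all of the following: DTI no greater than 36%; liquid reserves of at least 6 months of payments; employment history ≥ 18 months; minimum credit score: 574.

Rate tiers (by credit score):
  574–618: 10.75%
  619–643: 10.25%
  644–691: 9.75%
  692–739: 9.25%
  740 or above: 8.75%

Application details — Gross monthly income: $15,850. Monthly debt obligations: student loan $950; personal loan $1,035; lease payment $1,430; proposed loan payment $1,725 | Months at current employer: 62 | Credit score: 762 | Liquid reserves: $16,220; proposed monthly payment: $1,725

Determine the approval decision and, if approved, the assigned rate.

Credit score 762 ≥ 574 (meets minimum)
Total monthly debts = (950 + 1,035 + 1,430 + 1,725) = 5,140. Debt-to-income = 5,140/15,850 = 32.4% — meets 36% limit
Employment 62 ≥ 18 months
Liquid reserves cover 16,220/1,725 = 9.4 months — ≥ 6 required
All requirements met. Score 762 falls in the 740 or above tier → 8.75%.

Approved at 8.75%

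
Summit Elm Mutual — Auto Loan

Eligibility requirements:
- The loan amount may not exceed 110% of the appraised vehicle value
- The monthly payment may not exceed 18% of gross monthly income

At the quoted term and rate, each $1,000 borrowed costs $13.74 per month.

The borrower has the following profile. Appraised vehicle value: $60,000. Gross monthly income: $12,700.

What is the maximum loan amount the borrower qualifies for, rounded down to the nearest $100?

Payment cap: 18% × $12,700 = $2,286/month.
At $13.74 per $1,000, that supports 2,286/13.74 × 1,000 ≈ $166,375 → $166,300.
LTV cap: 110% × $60,000 = $66,000 → $66,000.
Binding constraint: loan-to-value.

$66,000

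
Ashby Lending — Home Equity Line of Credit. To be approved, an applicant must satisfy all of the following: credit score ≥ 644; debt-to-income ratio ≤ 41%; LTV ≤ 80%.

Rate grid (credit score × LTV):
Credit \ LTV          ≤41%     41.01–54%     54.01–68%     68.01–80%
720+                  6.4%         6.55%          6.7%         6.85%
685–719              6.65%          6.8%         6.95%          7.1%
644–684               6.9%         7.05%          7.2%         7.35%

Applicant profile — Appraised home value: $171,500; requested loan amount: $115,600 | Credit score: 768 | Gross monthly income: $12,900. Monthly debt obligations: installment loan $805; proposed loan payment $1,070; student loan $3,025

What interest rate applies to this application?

Credit score 768 ≥ 644; Total monthly debts = (805 + 1,070 + 3,025) = 4,900. DTI: 4,900 ÷ 12,900 = 38%, within the 41% cap
LTV = 115,600/171,500 = 67.4% ≤ 80%
Credit 768 → row 720+; LTV 67.4% → column 54.01–68%. Grid cell → 6.7%.

6.7%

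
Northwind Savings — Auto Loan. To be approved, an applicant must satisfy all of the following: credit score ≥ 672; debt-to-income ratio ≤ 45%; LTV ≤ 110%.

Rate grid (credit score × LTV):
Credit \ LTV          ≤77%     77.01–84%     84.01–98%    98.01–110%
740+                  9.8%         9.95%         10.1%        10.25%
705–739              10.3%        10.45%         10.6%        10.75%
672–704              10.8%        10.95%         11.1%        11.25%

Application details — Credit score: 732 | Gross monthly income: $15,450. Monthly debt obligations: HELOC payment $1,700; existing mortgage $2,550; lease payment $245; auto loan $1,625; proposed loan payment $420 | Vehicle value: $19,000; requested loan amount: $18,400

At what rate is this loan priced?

Credit score 732 ≥ 672; Total monthly debts = (1,700 + 2,550 + 245 + 1,625 + 420) = 6,540. Debt-to-income = 6,540/15,450 = 42.3% — meets 45% limit
LTV: 18,400 ÷ 19,000 = 96.8%, within 110% cap
Score 732 is in the 705–739 band; LTV 96.8% is in the 84.01–98% band → 10.6%.

10.6%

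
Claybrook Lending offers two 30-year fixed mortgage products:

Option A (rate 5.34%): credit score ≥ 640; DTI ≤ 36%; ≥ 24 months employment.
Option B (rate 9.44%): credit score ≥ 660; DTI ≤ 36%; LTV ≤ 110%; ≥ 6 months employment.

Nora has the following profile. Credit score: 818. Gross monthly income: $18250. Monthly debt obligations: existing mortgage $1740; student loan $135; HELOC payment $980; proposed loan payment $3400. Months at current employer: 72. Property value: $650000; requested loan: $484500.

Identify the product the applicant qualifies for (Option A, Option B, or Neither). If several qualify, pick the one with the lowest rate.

Option A

Total debts = (1,740 + 135 + 980 + 3,400) = 6,255; DTI = 6,255/18,250 = 34.3%.
LTV = 484,500/650,000 = 74.5%.
Option A: score 818 ≥ 640; DTI 34.3% ≤ 36%; employment 72 ≥ 24 mo → qualifies.
Option B: score 818 ≥ 660; DTI 34.3% ≤ 36%; LTV 74.5% ≤ 110%; employment 72 ≥ 6 mo → qualifies.
Qualifying: Option A, Option B. Lowest rate is 5.34% → Option A.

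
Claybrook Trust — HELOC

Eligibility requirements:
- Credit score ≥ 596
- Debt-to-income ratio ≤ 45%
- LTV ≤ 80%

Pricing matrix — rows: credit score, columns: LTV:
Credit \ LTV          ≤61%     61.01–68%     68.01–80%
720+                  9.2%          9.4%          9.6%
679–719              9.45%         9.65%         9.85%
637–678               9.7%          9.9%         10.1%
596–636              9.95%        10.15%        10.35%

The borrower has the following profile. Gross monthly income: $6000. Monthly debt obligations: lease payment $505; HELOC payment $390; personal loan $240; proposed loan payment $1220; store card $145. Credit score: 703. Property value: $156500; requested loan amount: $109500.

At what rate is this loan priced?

Credit score 703 ≥ 596; Total monthly debts = (505 + 390 + 240 + 1,220 + 145) = 2,500. Debt-to-income = 2,500/6,000 = 41.7% — meets 45% limit
LTV = 109,500/156,500 = 70% ≤ 80%
Row: 703 falls in 679–719. Column: 70% falls in 68.01–80%. Rate = 9.85%.

9.85%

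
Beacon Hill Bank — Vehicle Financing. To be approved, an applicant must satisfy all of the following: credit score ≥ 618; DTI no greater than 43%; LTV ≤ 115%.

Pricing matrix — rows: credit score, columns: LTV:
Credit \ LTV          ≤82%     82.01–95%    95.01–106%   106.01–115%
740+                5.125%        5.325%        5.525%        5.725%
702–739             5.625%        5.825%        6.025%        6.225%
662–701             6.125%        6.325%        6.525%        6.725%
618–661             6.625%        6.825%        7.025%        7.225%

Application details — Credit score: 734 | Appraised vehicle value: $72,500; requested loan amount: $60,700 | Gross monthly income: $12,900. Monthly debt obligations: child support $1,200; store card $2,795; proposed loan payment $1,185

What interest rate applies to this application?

Credit score 734 ≥ 618; Total monthly debts = (1,200 + 2,795 + 1,185) = 5,180. Debt-to-income = 5,180/12,900 = 40.2% — meets 43% limit
LTV = 60,700/72,500 = 83.7% ≤ 115%
Credit 734 → row 702–739; LTV 83.7% → column 82.01–95%. Grid cell → 5.825%.

5.825%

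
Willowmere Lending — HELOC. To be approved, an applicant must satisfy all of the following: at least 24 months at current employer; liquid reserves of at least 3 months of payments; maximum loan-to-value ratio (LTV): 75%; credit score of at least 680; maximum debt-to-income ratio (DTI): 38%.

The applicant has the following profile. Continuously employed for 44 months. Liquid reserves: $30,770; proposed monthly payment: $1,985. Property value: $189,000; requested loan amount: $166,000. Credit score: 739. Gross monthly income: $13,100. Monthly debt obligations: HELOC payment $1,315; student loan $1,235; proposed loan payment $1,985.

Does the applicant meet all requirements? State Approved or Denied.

Employment 44 ≥ 24 months
Liquid reserves cover 30,770/1,985 = 15.5 months — ≥ 3 required
Loan-to-value = 166,000/189,000 = 87.8% — fail (75% max)
Credit score 739 ≥ 680 (meets)
Total monthly debts = (1,315 + 1,235 + 1,985) = 4,535. DTI: 4,535 ÷ 13,100 = 34.6%, within the 38% cap
Fails on LTV.

Denied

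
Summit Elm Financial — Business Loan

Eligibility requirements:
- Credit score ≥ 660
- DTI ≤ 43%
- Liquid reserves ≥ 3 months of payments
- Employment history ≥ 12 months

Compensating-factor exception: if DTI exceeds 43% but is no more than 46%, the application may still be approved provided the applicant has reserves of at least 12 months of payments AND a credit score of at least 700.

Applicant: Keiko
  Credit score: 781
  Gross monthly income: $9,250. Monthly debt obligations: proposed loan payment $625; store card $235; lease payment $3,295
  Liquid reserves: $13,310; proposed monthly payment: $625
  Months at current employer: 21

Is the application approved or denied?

Credit score 781 ≥ 660 (meets base)
Total debts = (625 + 235 + 3,295) = 4,155. DTI = 4,155/9,250 = 44.9% > 43% — standard DTI limit exceeded.
Reserves: 13,310 ÷ 625 = 21.3 months (meets 3-month minimum)
Employment 21 ≥ 12 months
DTI 44.9% is within the 43%–46% exception band; checking compensating factors.
Reserves 21.3 ≥ 12 months; credit score 781 ≥ 700.
Both compensating conditions met → exception applies.

Approved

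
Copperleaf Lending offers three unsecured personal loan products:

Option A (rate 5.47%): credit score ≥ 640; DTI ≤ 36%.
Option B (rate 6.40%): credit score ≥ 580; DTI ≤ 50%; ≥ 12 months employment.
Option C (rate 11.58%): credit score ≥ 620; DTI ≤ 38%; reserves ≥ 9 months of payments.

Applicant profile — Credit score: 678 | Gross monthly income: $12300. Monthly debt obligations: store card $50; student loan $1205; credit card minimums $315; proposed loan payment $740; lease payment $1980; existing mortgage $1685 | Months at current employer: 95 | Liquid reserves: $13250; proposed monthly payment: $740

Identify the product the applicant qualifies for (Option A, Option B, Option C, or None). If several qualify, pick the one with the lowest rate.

Total debts = (50 + 1,205 + 315 + 740 + 1,980 + 1,685) = 5,975; DTI = 5,975/12,300 = 48.6%.
Reserves = 13,250/740 = 17.9 months.
Option A: score 678 ≥ 640; DTI 48.6% > 36% → does not qualify.
Option B: score 678 ≥ 580; DTI 48.6% ≤ 50%; employment 95 ≥ 12 mo → qualifies.
Option C: score 678 ≥ 620; DTI 48.6% > 38%; reserves 17.9 ≥ 9 mo → does not qualify.

Option B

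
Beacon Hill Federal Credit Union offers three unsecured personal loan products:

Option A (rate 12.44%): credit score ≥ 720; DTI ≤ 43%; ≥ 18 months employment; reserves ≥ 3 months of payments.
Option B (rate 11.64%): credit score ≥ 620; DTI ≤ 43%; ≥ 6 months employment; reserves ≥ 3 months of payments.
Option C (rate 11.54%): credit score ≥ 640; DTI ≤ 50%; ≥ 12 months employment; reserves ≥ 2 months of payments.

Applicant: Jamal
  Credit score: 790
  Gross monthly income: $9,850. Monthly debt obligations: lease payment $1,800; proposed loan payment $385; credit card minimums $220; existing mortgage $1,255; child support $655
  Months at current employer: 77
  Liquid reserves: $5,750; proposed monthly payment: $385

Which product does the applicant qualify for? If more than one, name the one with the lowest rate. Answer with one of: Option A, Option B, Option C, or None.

Option C

Total debts = (1,800 + 385 + 220 + 1,255 + 655) = 4,315; DTI = 4,315/9,850 = 43.8%.
Reserves = 5,750/385 = 14.9 months.
Option A: score 790 ≥ 720; DTI 43.8% > 43%; employment 77 ≥ 18 mo; reserves 14.9 ≥ 3 mo → does not qualify.
Option B: score 790 ≥ 620; DTI 43.8% > 43%; employment 77 ≥ 6 mo; reserves 14.9 ≥ 3 mo → does not qualify.
Option C: score 790 ≥ 640; DTI 43.8% ≤ 50%; employment 77 ≥ 12 mo; reserves 14.9 ≥ 2 mo → qualifies.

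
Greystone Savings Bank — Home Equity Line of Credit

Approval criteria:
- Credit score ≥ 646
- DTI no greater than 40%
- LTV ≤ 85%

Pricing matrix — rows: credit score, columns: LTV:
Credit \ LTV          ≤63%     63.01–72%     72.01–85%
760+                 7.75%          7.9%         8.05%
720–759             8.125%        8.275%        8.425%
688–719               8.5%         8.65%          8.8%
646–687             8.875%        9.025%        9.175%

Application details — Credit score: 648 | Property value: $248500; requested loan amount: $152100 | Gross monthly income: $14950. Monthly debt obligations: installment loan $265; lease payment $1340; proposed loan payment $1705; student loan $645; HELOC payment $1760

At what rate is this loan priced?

8.875%

Credit score 648 ≥ 646; Total monthly debts = (265 + 1,340 + 1,705 + 645 + 1,760) = 5,715. DTI: 5,715 ÷ 14,950 = 38.2%, within the 40% cap
Loan-to-value = 152,100/248,500 = 61.2% — pass (85% max)
Row: 648 falls in 646–687. Column: 61.2% falls in ≤63%. Rate = 8.875%.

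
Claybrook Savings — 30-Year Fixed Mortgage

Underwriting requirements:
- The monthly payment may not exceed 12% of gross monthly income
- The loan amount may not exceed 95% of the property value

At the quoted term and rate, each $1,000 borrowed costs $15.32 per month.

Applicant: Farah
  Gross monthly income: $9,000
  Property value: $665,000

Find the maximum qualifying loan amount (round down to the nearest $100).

$70,400

Payment cap: 12% × $9,000 = $1,080/month.
At $15.32 per $1,000, that supports 1,080/15.32 × 1,000 ≈ $70,496 → $70,400.
LTV cap: 95% × $665,000 = $631,750 → $631,700.
Binding constraint: payment-to-income.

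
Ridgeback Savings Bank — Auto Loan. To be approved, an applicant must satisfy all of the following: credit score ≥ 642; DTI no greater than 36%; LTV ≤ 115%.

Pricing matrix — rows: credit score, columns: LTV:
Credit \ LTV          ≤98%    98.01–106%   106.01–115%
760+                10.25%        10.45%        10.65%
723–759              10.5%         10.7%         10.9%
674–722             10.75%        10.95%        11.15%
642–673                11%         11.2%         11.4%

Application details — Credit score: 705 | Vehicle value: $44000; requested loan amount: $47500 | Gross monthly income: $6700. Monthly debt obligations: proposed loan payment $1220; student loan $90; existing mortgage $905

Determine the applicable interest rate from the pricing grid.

11.15%

Credit score 705 ≥ 642; Total monthly debts = (1,220 + 90 + 905) = 2,215. DTI: 2,215 ÷ 6,700 = 33.1%, within the 36% cap
Loan-to-value = 47,500/44,000 = 108% — pass (115% max)
Credit 705 → row 674–722; LTV 108% → column 106.01–115%. Grid cell → 11.15%.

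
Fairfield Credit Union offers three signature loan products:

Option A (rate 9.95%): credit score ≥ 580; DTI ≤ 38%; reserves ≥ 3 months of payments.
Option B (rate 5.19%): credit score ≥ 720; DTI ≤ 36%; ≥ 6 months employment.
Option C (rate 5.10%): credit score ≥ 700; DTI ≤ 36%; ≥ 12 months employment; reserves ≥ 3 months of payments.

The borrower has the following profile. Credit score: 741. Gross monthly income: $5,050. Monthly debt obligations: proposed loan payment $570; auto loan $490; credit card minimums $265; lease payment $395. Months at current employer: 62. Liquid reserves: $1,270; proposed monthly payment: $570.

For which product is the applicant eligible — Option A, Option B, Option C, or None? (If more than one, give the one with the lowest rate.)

Total debts = (570 + 490 + 265 + 395) = 1,720; DTI = 1,720/5,050 = 34.1%.
Reserves = 1,270/570 = 2.2 months.
Option A: score 741 ≥ 580; DTI 34.1% ≤ 38%; reserves 2.2 < 3 mo → does not qualify.
Option B: score 741 ≥ 720; DTI 34.1% ≤ 36%; employment 62 ≥ 6 mo → qualifies.
Option C: score 741 ≥ 700; DTI 34.1% ≤ 36%; employment 62 ≥ 12 mo; reserves 2.2 < 3 mo → does not qualify.

Option B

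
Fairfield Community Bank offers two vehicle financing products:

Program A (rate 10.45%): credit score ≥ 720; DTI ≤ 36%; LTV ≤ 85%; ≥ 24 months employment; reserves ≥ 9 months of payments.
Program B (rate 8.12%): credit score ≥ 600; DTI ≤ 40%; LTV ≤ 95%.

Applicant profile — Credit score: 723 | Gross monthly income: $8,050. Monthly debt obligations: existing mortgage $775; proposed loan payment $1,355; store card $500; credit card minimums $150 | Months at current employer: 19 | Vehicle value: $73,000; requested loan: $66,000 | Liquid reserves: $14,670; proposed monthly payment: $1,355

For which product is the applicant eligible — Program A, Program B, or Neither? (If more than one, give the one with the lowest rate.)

Total debts = (775 + 1,355 + 500 + 150) = 2,780; DTI = 2,780/8,050 = 34.5%.
LTV = 66,000/73,000 = 90.4%.
Reserves = 14,670/1,355 = 10.8 months.
Program A: score 723 ≥ 720; DTI 34.5% ≤ 36%; LTV 90.4% > 85%; employment 19 < 24 mo; reserves 10.8 ≥ 9 mo → does not qualify.
Program B: score 723 ≥ 600; DTI 34.5% ≤ 40%; LTV 90.4% ≤ 95% → qualifies.

Program B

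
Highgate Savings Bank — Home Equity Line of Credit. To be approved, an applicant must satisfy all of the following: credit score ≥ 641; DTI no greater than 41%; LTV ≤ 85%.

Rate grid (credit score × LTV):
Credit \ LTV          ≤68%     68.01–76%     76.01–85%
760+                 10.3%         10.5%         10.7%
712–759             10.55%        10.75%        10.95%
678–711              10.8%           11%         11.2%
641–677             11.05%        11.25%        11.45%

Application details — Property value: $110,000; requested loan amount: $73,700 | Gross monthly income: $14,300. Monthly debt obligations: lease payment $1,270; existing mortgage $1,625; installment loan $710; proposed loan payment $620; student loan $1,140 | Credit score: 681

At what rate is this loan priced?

10.8%

Credit score 681 ≥ 641; Total monthly debts = (1,270 + 1,625 + 710 + 620 + 1,140) = 5,365. Debt-to-income = 5,365/14,300 = 37.5% — meets 41% limit
LTV = 73,700/110,000 = 67% ≤ 85%
Score 681 is in the 678–711 band; LTV 67% is in the ≤68% band → 10.8%.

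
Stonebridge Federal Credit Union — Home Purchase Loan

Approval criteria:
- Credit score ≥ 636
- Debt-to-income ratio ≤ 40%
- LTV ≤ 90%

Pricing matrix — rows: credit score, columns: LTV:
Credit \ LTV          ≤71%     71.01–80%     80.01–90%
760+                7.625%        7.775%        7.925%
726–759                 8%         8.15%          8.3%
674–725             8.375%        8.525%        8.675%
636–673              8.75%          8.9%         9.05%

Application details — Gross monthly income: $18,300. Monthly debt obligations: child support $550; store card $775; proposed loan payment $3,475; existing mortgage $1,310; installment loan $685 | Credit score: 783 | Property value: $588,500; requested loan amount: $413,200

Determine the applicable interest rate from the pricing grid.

Credit score 783 ≥ 636; Total monthly debts = (550 + 775 + 3,475 + 1,310 + 685) = 6,795. DTI: 6,795 ÷ 18,300 = 37.1%, within the 40% cap
LTV: 413,200 ÷ 588,500 = 70.2%, within 90% cap
Score 783 is in the 760+ band; LTV 70.2% is in the ≤71% band → 7.625%.

7.625%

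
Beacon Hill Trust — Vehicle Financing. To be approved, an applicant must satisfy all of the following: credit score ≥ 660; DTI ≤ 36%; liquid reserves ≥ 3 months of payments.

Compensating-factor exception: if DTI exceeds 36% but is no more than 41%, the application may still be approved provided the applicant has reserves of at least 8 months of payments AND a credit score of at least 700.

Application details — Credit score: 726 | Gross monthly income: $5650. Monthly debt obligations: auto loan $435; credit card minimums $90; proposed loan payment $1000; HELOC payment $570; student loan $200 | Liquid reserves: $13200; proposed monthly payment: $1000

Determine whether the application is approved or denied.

Credit score 726 ≥ 660 (meets base)
Total debts = (435 + 90 + 1,000 + 570 + 200) = 2,295. DTI = 2,295/5,650 = 40.6% > 36% — standard DTI limit exceeded.
Reserves: 13,200 ÷ 1,000 = 13.2 months (meets 3-month minimum)
40.6% falls in the override range (36%–41%), so the compensating-factor test applies.
Reserves 13.2 ≥ 8 months; credit score 726 ≥ 700.
Both override conditions satisfied; DTI exception granted.

Approved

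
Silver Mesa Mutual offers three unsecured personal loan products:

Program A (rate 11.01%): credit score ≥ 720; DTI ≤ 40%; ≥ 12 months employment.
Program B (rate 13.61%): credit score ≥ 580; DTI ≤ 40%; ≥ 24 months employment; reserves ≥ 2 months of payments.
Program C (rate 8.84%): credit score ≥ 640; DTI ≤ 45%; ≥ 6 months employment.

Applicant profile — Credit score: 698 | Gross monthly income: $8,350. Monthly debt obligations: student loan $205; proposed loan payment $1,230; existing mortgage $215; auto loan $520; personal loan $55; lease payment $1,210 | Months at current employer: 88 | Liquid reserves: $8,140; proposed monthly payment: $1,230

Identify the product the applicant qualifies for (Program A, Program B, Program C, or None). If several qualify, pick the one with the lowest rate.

Total debts = (205 + 1,230 + 215 + 520 + 55 + 1,210) = 3,435; DTI = 3,435/8,350 = 41.1%.
Reserves = 8,140/1,230 = 6.6 months.
Program A: score 698 < 720; DTI 41.1% > 40%; employment 88 ≥ 12 mo → does not qualify.
Program B: score 698 ≥ 580; DTI 41.1% > 40%; employment 88 ≥ 24 mo; reserves 6.6 ≥ 2 mo → does not qualify.
Program C: score 698 ≥ 640; DTI 41.1% ≤ 45%; employment 88 ≥ 6 mo → qualifies.

Program C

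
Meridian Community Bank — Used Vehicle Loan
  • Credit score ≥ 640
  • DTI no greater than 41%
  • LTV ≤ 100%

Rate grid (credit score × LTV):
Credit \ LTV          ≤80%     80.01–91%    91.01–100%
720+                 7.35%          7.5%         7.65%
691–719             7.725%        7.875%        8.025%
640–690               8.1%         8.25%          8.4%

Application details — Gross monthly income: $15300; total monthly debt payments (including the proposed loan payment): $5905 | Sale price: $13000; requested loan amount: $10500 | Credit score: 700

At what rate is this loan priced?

7.875%

Credit score 700 ≥ 640; DTI = 5,905/15,300 = 38.6% ≤ 41%
LTV: 10,500 ÷ 13,000 = 80.8%, within 100% cap
Credit 700 → row 691–719; LTV 80.8% → column 80.01–91%. Grid cell → 7.875%.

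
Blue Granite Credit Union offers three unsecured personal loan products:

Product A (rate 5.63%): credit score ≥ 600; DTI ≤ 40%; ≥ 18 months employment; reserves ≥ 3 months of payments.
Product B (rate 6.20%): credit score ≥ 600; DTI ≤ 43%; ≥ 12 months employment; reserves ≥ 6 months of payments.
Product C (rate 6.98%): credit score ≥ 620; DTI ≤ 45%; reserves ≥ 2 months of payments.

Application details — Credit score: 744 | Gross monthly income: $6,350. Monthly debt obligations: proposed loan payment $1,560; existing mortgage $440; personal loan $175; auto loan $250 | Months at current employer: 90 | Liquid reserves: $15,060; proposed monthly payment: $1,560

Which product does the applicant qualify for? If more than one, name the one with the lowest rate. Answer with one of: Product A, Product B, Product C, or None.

Product A

Total debts = (1,560 + 440 + 175 + 250) = 2,425; DTI = 2,425/6,350 = 38.2%.
Reserves = 15,060/1,560 = 9.7 months.
Product A: score 744 ≥ 600; DTI 38.2% ≤ 40%; employment 90 ≥ 18 mo; reserves 9.7 ≥ 3 mo → qualifies.
Product B: score 744 ≥ 600; DTI 38.2% ≤ 43%; employment 90 ≥ 12 mo; reserves 9.7 ≥ 6 mo → qualifies.
Product C: score 744 ≥ 620; DTI 38.2% ≤ 45%; reserves 9.7 ≥ 2 mo → qualifies.
Qualifying: Product A, Product B, Product C. Lowest rate is 5.63% → Product A.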